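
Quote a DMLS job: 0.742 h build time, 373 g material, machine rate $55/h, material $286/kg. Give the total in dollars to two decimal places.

$147.49

Machine-time cost = 55 × 0.742, so $40.81.
Material cost = 286 × 373/1000, so $106.678.
Job cost: 40.81 + 106.678 = 147.488 ≈ $147.49.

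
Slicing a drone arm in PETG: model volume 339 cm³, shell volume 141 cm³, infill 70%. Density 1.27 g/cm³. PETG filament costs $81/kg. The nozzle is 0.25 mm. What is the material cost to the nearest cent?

$28.76

Infill region = 339 − 141 = 198 cm³.
Infill deposited = 0.70 × 198, so 138.6 cm³.
Total printed volume: 141 + 138.6 → 279.6 cm³.
Mass = 279.6 × 1.27 = 355.092 g.
At $81/kg: 355.092/1000 × 81 = $28.76.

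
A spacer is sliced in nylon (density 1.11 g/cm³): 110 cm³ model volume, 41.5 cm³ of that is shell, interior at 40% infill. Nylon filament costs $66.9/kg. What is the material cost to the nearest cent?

Infill region: 110 − 41.5 → 68.5 cm³.
Deposited infill = 0.40 × 68.5 = 27.4 cm³.
Total extruded = 41.5 + 27.4, so 68.9 cm³.
Mass = 68.9 × 1.11 = 76.479 g.
Cost = 76.479 g / 1000 × $66.9/kg = $5.12.

$5.12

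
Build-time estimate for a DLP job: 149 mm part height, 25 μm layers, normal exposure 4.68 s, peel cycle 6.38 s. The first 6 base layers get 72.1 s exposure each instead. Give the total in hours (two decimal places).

Layers = ⌈149/0.025⌉ = 5960.
Burn-in layers = 6 × (72.1 + 6.38), so 470.88 s.
Regular layers = 5954 × (4.68 + 6.38) = 65851.24 s.
Sum: 470.88 + 65851.24 = 66322.12 s → 18.42 hours.

18.42 hours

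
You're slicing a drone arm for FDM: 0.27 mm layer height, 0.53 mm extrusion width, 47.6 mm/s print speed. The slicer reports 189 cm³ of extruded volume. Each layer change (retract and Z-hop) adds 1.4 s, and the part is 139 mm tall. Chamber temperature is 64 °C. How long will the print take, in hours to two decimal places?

7.91 hours

Extrusion cross-section = 0.27 × 0.53, so 0.1431 mm².
Total extruded path = 189000/0.1431 = 1320754.7 mm.
Time extruding: 1320754.7 / 47.6 → 27746.9 s.
Layer count = ceil(139 / 0.27) = 515.
Non-print overhead = 515 × 1.4, so 721 s.
Total = 27746.9 + 721 = 28467.9 s = 7.91 hours.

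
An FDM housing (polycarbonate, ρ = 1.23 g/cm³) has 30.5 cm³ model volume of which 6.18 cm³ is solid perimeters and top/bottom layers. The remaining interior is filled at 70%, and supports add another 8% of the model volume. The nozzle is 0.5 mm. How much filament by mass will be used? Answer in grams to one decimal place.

Interior volume: 30.5 − 6.18 → 24.32 cm³.
Deposited infill: 0.70 × 24.32 → 17.024 cm³.
Support = 0.08 × 30.5 = 2.44 cm³.
Total extruded = 6.18 + 17.024 + 2.44, so 25.644 cm³.
Mass = 25.644 × 1.23 = 31.54212 g.

31.5 g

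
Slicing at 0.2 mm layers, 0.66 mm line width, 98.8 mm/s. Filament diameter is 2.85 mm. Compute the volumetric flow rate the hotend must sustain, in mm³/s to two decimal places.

A = 0.2 × 0.66, so 0.132 mm².
Q = v·A = 98.8 × 0.132 = 13.04 mm³/s.

13.04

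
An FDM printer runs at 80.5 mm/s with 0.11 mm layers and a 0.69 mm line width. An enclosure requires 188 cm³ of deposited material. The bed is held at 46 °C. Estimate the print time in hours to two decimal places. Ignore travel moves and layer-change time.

8.55 hours

Extrusion cross-section: 0.11 × 0.69 → 0.0759 mm².
Total extruded path = 188000/0.0759 = 2476943.3 mm.
Extrusion time: 2476943.3 / 80.5 → 30769.5 s.
30769.5 s = 8.55 hours.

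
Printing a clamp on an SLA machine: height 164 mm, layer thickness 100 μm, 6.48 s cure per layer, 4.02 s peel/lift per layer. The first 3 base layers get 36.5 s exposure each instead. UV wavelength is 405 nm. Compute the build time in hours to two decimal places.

4.81 hours

Number of layers: 164 / 0.1 → 1640 (rounded up).
Bottom layers = 3 × (36.5 + 4.02), so 121.56 s.
Regular layers = 1637 × (6.48 + 4.02) = 17188.5 s.
Sum: 121.56 + 17188.5 = 17310.06 s → 4.81 hours.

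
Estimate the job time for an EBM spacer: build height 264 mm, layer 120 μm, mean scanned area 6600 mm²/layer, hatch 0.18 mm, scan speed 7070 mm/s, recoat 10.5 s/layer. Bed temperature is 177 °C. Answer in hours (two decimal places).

Number of layers: 264 / 0.12 → 2200 (rounded up).
Hatch length per layer = 6600 / 0.18 = 36666.7 mm.
Scan time per layer = 36666.7 / 7070, so 5.1862 s.
Layer cycle: 5.1862 + 10.5 → 15.6862 s.
Total: 2200 × 15.6862 s = 34509.64 s → 9.59 hours.

9.59 hours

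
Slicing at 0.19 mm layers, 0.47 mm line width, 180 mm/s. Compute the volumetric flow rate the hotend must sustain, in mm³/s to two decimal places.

Bead cross-section = 0.19 × 0.47, so 0.0893 mm².
Q = v·A = 180 × 0.0893 = 16.07 mm³/s.

16.07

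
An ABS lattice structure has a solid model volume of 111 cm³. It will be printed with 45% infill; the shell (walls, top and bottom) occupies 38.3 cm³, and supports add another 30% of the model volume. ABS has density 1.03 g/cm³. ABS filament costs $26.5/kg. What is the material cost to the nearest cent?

$2.85

Volume inside the shell = 111 − 38.3 = 72.7 cm³.
Deposited infill: 0.45 × 72.7 → 32.715 cm³.
Support = 0.30 × 111 = 33.3 cm³.
Total printed volume = 38.3 + 32.715 + 33.3 = 104.315 cm³.
Mass = 104.315 × 1.03 = 107.44445 g.
Cost = 107.44445 g / 1000 × $26.5/kg = $2.85.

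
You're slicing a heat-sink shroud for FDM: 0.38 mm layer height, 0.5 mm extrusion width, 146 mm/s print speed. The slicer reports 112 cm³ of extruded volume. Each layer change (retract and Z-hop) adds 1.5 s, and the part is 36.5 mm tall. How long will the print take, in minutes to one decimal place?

Extrusion cross-section: 0.38 × 0.5 → 0.19 mm².
Toolpath length = 112 cm³ / 0.19 mm² = 112000 / 0.19 = 589473.7 mm.
Print-move time: 589473.7 / 146 → 4037.5 s.
Layer count = ceil(36.5 / 0.38) = 97.
Non-print overhead = 97 × 1.5 = 145.5 s.
Total = 4037.5 + 145.5 = 4183 s = 69.7 minutes.

69.7 minutes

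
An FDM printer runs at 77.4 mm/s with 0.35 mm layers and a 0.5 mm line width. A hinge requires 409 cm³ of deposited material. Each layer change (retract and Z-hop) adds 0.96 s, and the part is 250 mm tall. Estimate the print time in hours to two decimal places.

8.58 hours

Line area = 0.35 × 0.5 = 0.175 mm².
Toolpath length = 409 cm³ / 0.175 mm² = 409000 / 0.175 = 2337142.9 mm.
Time extruding = 2337142.9 / 77.4, so 30195.6 s.
Layers = ⌈250/0.35⌉ = 715.
Non-print overhead = 715 × 0.96, so 686.4 s.
Total = 30195.6 + 686.4 = 30882 s = 8.58 hours.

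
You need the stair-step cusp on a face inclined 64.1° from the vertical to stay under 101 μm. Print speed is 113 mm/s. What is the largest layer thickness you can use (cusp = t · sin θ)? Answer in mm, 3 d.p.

0.112 mm

Layer height = cusp / sin(64.1°) = 0.101 / 0.8996 = 0.112 mm.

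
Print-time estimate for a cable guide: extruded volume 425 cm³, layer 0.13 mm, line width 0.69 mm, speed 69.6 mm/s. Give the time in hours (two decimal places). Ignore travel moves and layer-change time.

Extrusion cross-section = 0.13 × 0.69, so 0.0897 mm².
Total extruded path = 425000/0.0897 = 4738015.6 mm.
Print-move time = 4738015.6 / 69.6, so 68074.9 s.
Converting: 68074.9 s = 18.91 hours.

18.91 hours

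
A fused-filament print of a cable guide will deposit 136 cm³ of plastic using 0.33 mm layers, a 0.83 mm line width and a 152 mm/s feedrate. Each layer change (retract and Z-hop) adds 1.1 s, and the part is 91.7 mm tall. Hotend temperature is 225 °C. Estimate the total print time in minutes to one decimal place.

Line area = 0.33 × 0.83 = 0.2739 mm².
Total extruded path = 136000/0.2739 = 496531.6 mm.
Extrusion time = 496531.6 / 152, so 3266.7 s.
Layer count = ceil(91.7 / 0.33) = 278.
Z-hop total = 278 × 1.1 = 305.8 s.
Total = 3266.7 + 305.8 = 3572.5 s = 59.5 minutes.

59.5 minutes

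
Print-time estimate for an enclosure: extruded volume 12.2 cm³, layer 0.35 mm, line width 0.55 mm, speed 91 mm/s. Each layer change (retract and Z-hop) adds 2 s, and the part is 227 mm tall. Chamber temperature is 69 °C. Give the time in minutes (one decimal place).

Line area = 0.35 × 0.55, so 0.1925 mm².
Total extruded path = 12200/0.1925 = 63376.6 mm.
Time extruding: 63376.6 / 91 → 696.4 s.
Layer count = ceil(227 / 0.35) = 649.
Layer-change overhead = 649 × 2 = 1298 s.
Altogether 696.4 + 1298 = 1994.4 s, i.e. 33.2 minutes.

33.2 minutes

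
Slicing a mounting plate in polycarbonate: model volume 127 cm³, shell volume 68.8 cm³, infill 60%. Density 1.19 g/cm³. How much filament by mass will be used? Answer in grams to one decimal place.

123.4 g

Infill region: 127 − 68.8 → 58.2 cm³.
Infill deposited = 0.60 × 58.2 = 34.92 cm³.
Total printed volume = 68.8 + 34.92 = 103.72 cm³.
Mass = 103.72 × 1.19 = 123.4268 g.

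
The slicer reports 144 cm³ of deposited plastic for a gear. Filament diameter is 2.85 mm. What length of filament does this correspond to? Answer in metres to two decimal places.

22.57 m

Filament cross-section = π × (2.85/2)² = 6.3794 mm².
L = 144000 mm³ / 6.3794 mm² = 22572.66 mm, i.e. 22.57 m.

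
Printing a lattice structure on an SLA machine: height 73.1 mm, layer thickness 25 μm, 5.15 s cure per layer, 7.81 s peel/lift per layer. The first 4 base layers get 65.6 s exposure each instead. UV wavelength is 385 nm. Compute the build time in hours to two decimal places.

10.59 hours

Number of layers: 73.1 / 0.025 → 2924 (rounded up).
Base layers = 4 × (65.6 + 7.81) = 293.64 s.
Remaining layers: 2920 × (5.15 + 7.81) → 37843.2 s.
Sum: 293.64 + 37843.2 = 38136.84 s → 10.59 hours.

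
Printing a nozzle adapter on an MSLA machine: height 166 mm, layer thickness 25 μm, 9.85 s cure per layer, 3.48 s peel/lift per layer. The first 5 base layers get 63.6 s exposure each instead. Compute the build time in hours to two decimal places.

Layers = ⌈166/0.025⌉ = 6640.
Base layers: 5 × (63.6 + 3.48) → 335.4 s.
Normal layers: 6635 × (9.85 + 3.48) → 88444.55 s.
Sum: 335.4 + 88444.55 = 88779.95 s → 24.66 hours.

24.66 hours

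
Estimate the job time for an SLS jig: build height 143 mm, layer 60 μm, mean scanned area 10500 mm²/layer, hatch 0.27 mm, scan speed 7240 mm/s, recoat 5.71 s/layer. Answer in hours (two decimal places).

Number of layers: 143 / 0.06 → 2384 (rounded up).
Per-layer scan distance: 10500 / 0.27 → 38888.9 mm.
Laser time per layer = 38888.9 / 7240, so 5.3714 s.
Per-layer time = 5.3714 + 5.71 = 11.0814 s.
2384 layers × 11.0814 s/layer = 26418.0576 s, i.e. 7.34 hours.

7.34 hours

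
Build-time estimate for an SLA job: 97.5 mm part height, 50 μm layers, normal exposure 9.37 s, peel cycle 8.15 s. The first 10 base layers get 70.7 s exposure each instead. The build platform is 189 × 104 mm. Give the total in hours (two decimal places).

Number of layers: 97.5 / 0.05 → 1950 (rounded up).
Base layers = 10 × (70.7 + 8.15), so 788.5 s.
Remaining layers = 1940 × (9.37 + 8.15), so 33988.8 s.
Sum: 788.5 + 33988.8 = 34777.3 s → 9.66 hours.

9.66 hours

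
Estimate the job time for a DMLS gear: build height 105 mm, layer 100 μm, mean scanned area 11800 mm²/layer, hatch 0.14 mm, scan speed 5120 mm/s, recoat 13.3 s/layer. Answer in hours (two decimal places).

8.68 hours

Number of layers: 105 / 0.1 → 1050 (rounded up).
Per-layer scan distance: 11800 / 0.14 → 84285.7 mm.
Laser time per layer = 84285.7 / 5120 = 16.4621 s.
Per-layer time = 16.4621 + 13.3, so 29.7621 s.
Total: 1050 × 29.7621 s = 31250.205 s → 8.68 hours.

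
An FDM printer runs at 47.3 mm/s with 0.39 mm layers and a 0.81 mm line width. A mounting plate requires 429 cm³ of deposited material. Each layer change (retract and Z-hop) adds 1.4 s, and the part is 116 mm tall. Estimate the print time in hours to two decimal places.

Extrusion cross-section: 0.39 × 0.81 → 0.3159 mm².
Total extruded path = 429000/0.3159 = 1358024.7 mm.
Print-move time = 1358024.7 / 47.3 = 28710.9 s.
Layers = ⌈116/0.39⌉ = 298.
Non-print overhead = 298 × 1.4 = 417.2 s.
Total = 28710.9 + 417.2 = 29128.1 s = 8.09 hours.

8.09 hours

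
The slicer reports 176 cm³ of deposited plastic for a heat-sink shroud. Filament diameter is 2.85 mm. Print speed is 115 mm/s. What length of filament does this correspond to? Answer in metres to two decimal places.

A = π r² = π × 1.425² = 6.3794 mm².
L = 176000 mm³ / 6.3794 mm² = 27588.8 mm, i.e. 27.59 m.

27.59 m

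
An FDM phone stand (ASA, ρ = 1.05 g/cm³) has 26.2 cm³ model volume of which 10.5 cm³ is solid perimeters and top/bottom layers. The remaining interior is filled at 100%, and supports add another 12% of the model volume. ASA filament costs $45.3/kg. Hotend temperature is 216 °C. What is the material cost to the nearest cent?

Interior volume = 26.2 − 10.5 = 15.7 cm³.
Deposited infill: 1.00 × 15.7 → 15.7 cm³.
Support: 0.12 × 26.2 → 3.144 cm³.
Total extruded = 10.5 + 15.7 + 3.144 = 29.344 cm³.
Mass = 29.344 × 1.05, so 30.8112 g.
Cost = 30.8112 g / 1000 × $45.3/kg = $1.40.

$1.40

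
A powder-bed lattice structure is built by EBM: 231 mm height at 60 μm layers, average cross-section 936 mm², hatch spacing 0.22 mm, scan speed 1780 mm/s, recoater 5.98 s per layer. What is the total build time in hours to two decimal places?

8.95 hours

Layers = ⌈231/0.06⌉ = 3850.
Scan path per layer: 936 / 0.22 → 4254.5 mm.
Beam time per layer = 4254.5 / 1780 = 2.3902 s.
Layer cycle = 2.3902 + 5.98, so 8.3702 s.
Total: 3850 × 8.3702 s = 32225.27 s → 8.95 hours.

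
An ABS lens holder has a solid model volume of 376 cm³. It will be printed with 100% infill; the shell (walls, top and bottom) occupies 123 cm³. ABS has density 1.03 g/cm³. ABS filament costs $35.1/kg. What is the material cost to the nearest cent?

$13.59

Infill region = 376 − 123, so 253 cm³.
Infill volume = 1.00 × 253 = 253 cm³.
Total printed volume = 123 + 253, so 376 cm³.
Mass = 376 × 1.03, so 387.28 g.
Cost = 387.28 g / 1000 × $35.1/kg = $13.59.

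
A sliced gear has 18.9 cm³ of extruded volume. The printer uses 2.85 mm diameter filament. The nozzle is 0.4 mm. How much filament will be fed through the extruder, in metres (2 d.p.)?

2.96 m

A = π r² = π × 1.425² = 6.3794 mm².
Length = 18.9 cm³ / 6.3794 mm² = 18900 / 6.3794 = 2962.66 mm = 2.96 m.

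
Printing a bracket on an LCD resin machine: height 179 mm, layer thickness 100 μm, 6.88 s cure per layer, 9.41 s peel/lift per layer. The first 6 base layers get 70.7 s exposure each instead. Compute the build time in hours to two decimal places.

Layers = ⌈179/0.1⌉ = 1790.
Burn-in layers: 6 × (70.7 + 9.41) → 480.66 s.
Normal layers = 1784 × (6.88 + 9.41) = 29061.36 s.
Total = 480.66 + 29061.36 = 29542.02 s = 8.21 hours.

8.21 hours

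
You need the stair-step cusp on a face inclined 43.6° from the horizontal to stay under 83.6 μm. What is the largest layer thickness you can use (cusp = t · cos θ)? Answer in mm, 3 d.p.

cos(43.6°) = 0.7242; t_max = 0.0836/0.7242 = 0.115 mm.

0.115 mm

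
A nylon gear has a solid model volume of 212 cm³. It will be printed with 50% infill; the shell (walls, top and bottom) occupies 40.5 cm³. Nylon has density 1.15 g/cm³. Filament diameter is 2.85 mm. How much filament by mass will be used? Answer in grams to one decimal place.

Interior volume: 212 − 40.5 → 171.5 cm³.
Infill volume = 0.50 × 171.5, so 85.75 cm³.
Deposited volume: 40.5 + 85.75 → 126.25 cm³.
Mass: 126.25 × 1.15 → 145.1875 g.

145.2 g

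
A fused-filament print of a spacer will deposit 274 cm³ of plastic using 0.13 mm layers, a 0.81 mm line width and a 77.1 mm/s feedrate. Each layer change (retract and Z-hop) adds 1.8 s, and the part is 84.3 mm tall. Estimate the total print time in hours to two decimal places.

9.70 hours

Extrusion cross-section: 0.13 × 0.81 → 0.1053 mm².
Path length: 274000 mm³ / 0.1053 mm² → 2602089.3 mm.
Time extruding = 2602089.3 / 77.1 = 33749.5 s.
Layers = ⌈84.3/0.13⌉ = 649.
Layer-change overhead = 649 × 1.8 = 1168.2 s.
Altogether 33749.5 + 1168.2 = 34917.7 s, i.e. 9.70 hours.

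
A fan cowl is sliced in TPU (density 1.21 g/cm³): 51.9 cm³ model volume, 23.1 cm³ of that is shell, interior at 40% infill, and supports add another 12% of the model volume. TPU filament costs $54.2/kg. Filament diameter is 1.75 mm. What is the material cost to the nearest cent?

$2.68

Infill region = 51.9 − 23.1, so 28.8 cm³.
Infill volume = 0.40 × 28.8, so 11.52 cm³.
Support: 0.12 × 51.9 → 6.228 cm³.
Deposited volume = 23.1 + 11.52 + 6.228 = 40.848 cm³.
Mass = 40.848 × 1.21 = 49.42608 g.
At $54.2/kg: 49.42608/1000 × 54.2 = $2.68.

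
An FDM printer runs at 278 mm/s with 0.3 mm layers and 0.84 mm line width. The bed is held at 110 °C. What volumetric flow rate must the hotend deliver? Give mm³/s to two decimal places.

70.06

Extrusion cross-section: 0.3 × 0.84 → 0.252 mm².
Volumetric flow = 278 × 0.252 = 70.06 mm³/s.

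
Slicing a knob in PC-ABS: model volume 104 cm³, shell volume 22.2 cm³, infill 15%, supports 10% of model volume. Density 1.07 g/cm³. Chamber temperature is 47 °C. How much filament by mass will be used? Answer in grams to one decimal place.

48.0 g

Infill region = 104 − 22.2 = 81.8 cm³.
Deposited infill = 0.15 × 81.8, so 12.27 cm³.
Support: 0.10 × 104 → 10.4 cm³.
Total extruded: 22.2 + 12.27 + 10.4 → 44.87 cm³.
Mass = 44.87 × 1.07 = 48.0109 g.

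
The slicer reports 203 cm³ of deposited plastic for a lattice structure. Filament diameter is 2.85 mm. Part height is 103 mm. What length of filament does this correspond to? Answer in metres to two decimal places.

31.82 m

A = π r² = π × 1.425² = 6.3794 mm².
Length = 203 cm³ / 6.3794 mm² = 203000 / 6.3794 = 31821.17 mm = 31.82 m.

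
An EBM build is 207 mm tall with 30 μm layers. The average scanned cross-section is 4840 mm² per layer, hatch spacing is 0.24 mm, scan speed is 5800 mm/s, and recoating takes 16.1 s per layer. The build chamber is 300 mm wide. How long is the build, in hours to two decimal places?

Layer count = ceil(207 / 0.03) = 6900.
Scan path per layer: 4840 / 0.24 → 20166.7 mm.
Per-layer scan time = 20166.7 / 5800, so 3.477 s.
Time per layer = 3.477 + 16.1 = 19.577 s.
Build time = 6900 × 19.577 = 135081.3 s = 37.52 hours.

37.52 hours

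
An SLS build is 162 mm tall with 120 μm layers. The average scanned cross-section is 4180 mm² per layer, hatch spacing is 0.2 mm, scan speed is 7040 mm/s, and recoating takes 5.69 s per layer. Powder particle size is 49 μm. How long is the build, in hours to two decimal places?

Number of layers: 162 / 0.12 → 1350 (rounded up).
Scan path per layer = 4180 / 0.2 = 20900 mm.
Per-layer scan time = 20900 / 7040 = 2.9688 s.
Time per layer = 2.9688 + 5.69 = 8.6588 s.
1350 layers × 8.6588 s/layer = 11689.38 s, i.e. 3.25 hours.

3.25 hours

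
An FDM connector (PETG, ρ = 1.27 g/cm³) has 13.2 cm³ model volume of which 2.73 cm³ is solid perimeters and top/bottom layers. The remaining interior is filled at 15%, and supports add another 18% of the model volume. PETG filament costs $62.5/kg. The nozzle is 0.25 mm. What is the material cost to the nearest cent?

$0.53

Volume inside the shell = 13.2 − 2.73, so 10.47 cm³.
Infill volume: 0.15 × 10.47 → 1.5705 cm³.
Support: 0.18 × 13.2 → 2.376 cm³.
Total printed volume: 2.73 + 1.5705 + 2.376 → 6.6765 cm³.
Mass = 6.6765 × 1.27 = 8.479155 g.
At $62.5/kg: 8.479155/1000 × 62.5 = $0.53.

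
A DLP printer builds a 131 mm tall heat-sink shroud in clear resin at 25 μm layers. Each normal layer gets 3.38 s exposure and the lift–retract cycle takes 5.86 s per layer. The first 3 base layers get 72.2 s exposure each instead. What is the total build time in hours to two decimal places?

13.51 hours

Layer count = ceil(131 / 0.025) = 5240.
Burn-in layers = 3 × (72.2 + 5.86) = 234.18 s.
Remaining layers: 5237 × (3.38 + 5.86) → 48389.88 s.
Total = 234.18 + 48389.88 = 48624.06 s = 13.51 hours.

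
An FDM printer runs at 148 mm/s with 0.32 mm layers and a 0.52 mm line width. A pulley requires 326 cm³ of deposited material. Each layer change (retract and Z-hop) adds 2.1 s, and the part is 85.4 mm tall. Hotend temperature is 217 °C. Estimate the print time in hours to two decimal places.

Extrusion cross-section: 0.32 × 0.52 → 0.1664 mm².
Toolpath length = 326 cm³ / 0.1664 mm² = 326000 / 0.1664 = 1959134.6 mm.
Print-move time = 1959134.6 / 148, so 13237.4 s.
Layer count = ceil(85.4 / 0.32) = 267.
Layer-change overhead: 267 × 2.1 → 560.7 s.
Total = 13237.4 + 560.7 = 13798.1 s = 3.83 hours.

3.83 hours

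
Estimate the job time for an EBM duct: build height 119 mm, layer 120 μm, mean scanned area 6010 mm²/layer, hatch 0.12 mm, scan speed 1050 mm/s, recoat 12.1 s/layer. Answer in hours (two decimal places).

Layer count = ceil(119 / 0.12) = 992.
Scan path per layer = 6010 / 0.12, so 50083.3 mm.
Beam time per layer = 50083.3 / 1050, so 47.6984 s.
Layer cycle: 47.6984 + 12.1 → 59.7984 s.
Build time = 992 × 59.7984 = 59320.0128 s = 16.48 hours.

16.48 hours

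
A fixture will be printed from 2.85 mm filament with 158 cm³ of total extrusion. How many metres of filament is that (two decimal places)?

Filament cross-section = π × (2.85/2)² = 6.3794 mm².
Length = 158 cm³ / 6.3794 mm² = 158000 / 6.3794 = 24767.22 mm = 24.77 m.

24.77 m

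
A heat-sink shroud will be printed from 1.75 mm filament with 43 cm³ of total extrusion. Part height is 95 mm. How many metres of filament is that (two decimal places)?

17.88 m

Cross-section of 1.75 mm filament: π·(1.75/2)² = 2.4053 mm².
L = 43000 mm³ / 2.4053 mm² = 17877.19 mm, i.e. 17.88 m.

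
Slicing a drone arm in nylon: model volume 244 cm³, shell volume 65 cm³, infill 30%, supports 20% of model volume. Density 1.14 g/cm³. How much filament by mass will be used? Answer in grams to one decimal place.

191.0 g

Infill region: 244 − 65 → 179 cm³.
Deposited infill = 0.30 × 179 = 53.7 cm³.
Support = 0.20 × 244 = 48.8 cm³.
Total extruded: 65 + 53.7 + 48.8 → 167.5 cm³.
Mass = 167.5 × 1.14, so 190.95 g.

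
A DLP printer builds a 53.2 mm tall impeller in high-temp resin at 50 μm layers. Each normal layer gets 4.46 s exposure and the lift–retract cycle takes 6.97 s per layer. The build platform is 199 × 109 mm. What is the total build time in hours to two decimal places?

3.38 hours

Number of layers: 53.2 / 0.05 → 1064 (rounded up).
Cycle time: 4.46 + 6.97 → 11.43 s.
Build time: 1064 × 11.43 s = 12161.52 s, i.e. 3.38 hours.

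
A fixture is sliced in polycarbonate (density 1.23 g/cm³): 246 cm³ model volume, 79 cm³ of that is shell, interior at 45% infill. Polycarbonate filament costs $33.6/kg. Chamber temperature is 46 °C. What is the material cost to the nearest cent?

Interior volume = 246 − 79 = 167 cm³.
Infill deposited: 0.45 × 167 → 75.15 cm³.
Deposited volume = 79 + 75.15 = 154.15 cm³.
Mass = 154.15 × 1.23, so 189.6045 g.
At $33.6/kg: 189.6045/1000 × 33.6 = $6.37.

$6.37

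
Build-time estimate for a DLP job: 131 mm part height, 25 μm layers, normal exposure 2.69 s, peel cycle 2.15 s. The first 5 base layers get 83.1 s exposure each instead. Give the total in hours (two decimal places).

Layers = ⌈131/0.025⌉ = 5240.
Burn-in layers: 5 × (83.1 + 2.15) → 426.25 s.
Remaining layers: 5235 × (2.69 + 2.15) → 25337.4 s.
Sum: 426.25 + 25337.4 = 25763.65 s → 7.16 hours.

7.16 hours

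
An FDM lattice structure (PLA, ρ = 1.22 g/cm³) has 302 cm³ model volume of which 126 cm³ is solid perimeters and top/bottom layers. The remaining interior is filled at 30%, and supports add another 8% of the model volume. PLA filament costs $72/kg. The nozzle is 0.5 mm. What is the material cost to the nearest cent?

Volume inside the shell = 302 − 126 = 176 cm³.
Infill deposited: 0.30 × 176 → 52.8 cm³.
Support = 0.08 × 302, so 24.16 cm³.
Total printed volume = 126 + 52.8 + 24.16, so 202.96 cm³.
Mass: 202.96 × 1.22 → 247.6112 g.
At $72/kg: 247.6112/1000 × 72 = $17.83.

$17.83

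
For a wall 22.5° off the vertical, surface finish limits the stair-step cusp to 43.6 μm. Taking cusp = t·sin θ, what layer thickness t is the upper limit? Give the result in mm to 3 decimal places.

0.114 mm

Layer height = cusp / sin(22.5°) = 0.0436 / 0.3827 = 0.114 mm.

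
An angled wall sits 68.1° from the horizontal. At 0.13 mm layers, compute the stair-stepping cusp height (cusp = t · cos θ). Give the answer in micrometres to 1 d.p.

48.5 μm

h_c = t·cos θ = 0.13 × 0.3730 = 0.04849 mm (48.5 μm).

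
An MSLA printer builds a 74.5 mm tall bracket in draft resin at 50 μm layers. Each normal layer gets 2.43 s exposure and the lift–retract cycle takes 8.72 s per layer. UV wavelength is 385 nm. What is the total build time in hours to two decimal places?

4.61 hours

Layers = ⌈74.5/0.05⌉ = 1490.
Cycle time = 2.43 + 8.72, so 11.15 s.
Total = 1490 × 11.15 = 16613.5 s = 4.61 hours.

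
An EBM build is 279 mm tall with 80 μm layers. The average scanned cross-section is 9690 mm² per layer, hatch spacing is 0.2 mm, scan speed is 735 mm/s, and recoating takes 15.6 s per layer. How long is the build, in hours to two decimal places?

Layers = ⌈279/0.08⌉ = 3488.
Scan path per layer = 9690 / 0.2, so 48450 mm.
Scan time per layer = 48450 / 735, so 65.9184 s.
Layer cycle = 65.9184 + 15.6 = 81.5184 s.
Build time = 3488 × 81.5184 = 284336.1792 s = 78.98 hours.

78.98 hours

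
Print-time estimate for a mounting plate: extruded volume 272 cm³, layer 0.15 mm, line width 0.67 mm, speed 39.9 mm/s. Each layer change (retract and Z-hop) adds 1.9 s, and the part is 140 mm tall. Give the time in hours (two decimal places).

19.33 hours

Extrusion cross-section = 0.15 × 0.67 = 0.1005 mm².
Total extruded path = 272000/0.1005 = 2706467.7 mm.
Print-move time = 2706467.7 / 39.9 = 67831.3 s.
Layer count = ceil(140 / 0.15) = 934.
Z-hop total = 934 × 1.9 = 1774.6 s.
Total = 67831.3 + 1774.6 = 69605.9 s = 19.33 hours.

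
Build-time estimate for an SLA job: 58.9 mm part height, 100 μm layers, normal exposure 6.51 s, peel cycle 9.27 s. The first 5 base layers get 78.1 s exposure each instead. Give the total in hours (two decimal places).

Layers = ⌈58.9/0.1⌉ = 589.
Base layers = 5 × (78.1 + 9.27) = 436.85 s.
Regular layers = 584 × (6.51 + 9.27) = 9215.52 s.
Sum: 436.85 + 9215.52 = 9652.37 s → 2.68 hours.

2.68 hours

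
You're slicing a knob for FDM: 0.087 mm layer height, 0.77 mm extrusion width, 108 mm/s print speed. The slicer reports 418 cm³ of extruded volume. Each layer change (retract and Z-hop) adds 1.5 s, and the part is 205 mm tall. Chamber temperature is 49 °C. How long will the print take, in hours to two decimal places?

Extrusion cross-section = 0.087 × 0.77 = 0.06699 mm².
Total extruded path = 418000/0.06699 = 6239737.3 mm.
Time extruding: 6239737.3 / 108 → 57775.3 s.
Layer count = ceil(205 / 0.087) = 2357.
Layer-change overhead = 2357 × 1.5, so 3535.5 s.
Altogether 57775.3 + 3535.5 = 61310.8 s, i.e. 17.03 hours.

17.03 hours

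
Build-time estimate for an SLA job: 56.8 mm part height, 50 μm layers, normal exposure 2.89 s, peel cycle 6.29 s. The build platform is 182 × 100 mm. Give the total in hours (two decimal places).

2.90 hours

Layers = ⌈56.8/0.05⌉ = 1136.
Cycle time = 2.89 + 6.29, so 9.18 s.
Build time: 1136 × 9.18 s = 10428.48 s, i.e. 2.90 hours.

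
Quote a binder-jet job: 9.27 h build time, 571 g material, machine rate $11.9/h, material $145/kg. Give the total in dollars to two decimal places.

$193.11

Time charge: 11.9 × 9.27 → $110.313.
Feedstock cost = 145 × 571/1000, so $82.795.
Total = 110.313 + 82.795 = 193.108 ≈ $193.11.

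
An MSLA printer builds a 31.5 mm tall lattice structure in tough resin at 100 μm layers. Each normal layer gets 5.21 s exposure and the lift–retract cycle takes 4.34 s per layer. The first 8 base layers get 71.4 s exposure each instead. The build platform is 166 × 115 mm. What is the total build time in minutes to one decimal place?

59.0 minutes

Layers = ⌈31.5/0.1⌉ = 315.
Bottom layers = 8 × (71.4 + 4.34) = 605.92 s.
Remaining layers = 307 × (5.21 + 4.34), so 2931.85 s.
Total = 605.92 + 2931.85 = 3537.77 s = 59.0 minutes.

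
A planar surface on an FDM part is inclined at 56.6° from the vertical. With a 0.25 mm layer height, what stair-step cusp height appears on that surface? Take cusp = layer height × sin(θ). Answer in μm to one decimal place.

Cusp = layer height × sin(56.6°) = 0.25 × 0.8348 = 0.2087 mm = 208.7 μm.

208.7 μm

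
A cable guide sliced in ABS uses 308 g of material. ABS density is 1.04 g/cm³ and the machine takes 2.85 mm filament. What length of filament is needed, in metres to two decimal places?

46.42 m

Extruded volume: 308/1.04 = 296.1538 cm³ (296153.8 mm³).
Cross-section of 2.85 mm filament: π·(2.85/2)² = 6.3794 mm².
L = V/A = 296153.8/6.3794 = 46423.46 mm → 46.42 m.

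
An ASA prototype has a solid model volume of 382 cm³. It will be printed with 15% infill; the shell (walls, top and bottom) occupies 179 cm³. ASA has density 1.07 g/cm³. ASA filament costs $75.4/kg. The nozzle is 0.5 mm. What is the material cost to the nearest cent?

Infill region = 382 − 179 = 203 cm³.
Infill deposited = 0.15 × 203 = 30.45 cm³.
Total extruded: 179 + 30.45 → 209.45 cm³.
Mass = 209.45 × 1.07 = 224.1115 g.
Cost = 224.1115 g / 1000 × $75.4/kg = $16.90.

$16.90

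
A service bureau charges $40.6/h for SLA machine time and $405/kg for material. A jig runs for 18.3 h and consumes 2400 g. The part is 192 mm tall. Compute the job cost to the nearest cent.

$1714.98

Machine-time cost: 40.6 × 18.3 → $742.98.
Feedstock cost = 405 × 2400/1000 = $972.00.
Job cost: 742.98 + 972.00 = $1714.98.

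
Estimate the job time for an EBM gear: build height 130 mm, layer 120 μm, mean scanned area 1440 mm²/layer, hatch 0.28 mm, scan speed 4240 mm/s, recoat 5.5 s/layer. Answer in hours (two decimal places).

Layer count = ceil(130 / 0.12) = 1084.
Hatch length per layer: 1440 / 0.28 → 5142.9 mm.
Per-layer scan time = 5142.9 / 4240 = 1.2129 s.
Layer cycle = 1.2129 + 5.5, so 6.7129 s.
Build time = 1084 × 6.7129 = 7276.7836 s = 2.02 hours.

2.02 hours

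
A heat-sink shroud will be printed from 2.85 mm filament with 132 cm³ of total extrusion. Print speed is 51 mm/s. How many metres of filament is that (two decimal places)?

20.69 m

Filament cross-section = π × (2.85/2)² = 6.3794 mm².
Length = 132 cm³ / 6.3794 mm² = 132000 / 6.3794 = 20691.6 mm = 20.69 m.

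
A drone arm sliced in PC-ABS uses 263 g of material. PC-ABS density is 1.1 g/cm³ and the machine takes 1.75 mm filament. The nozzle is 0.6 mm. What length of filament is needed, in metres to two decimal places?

Extruded volume: 263/1.1 = 239.0909 cm³ (239090.9 mm³).
Cross-section of 1.75 mm filament: π·(1.75/2)² = 2.4053 mm².
L = V/A = 239090.9/2.4053 = 99401.7 mm → 99.40 m.

99.40 m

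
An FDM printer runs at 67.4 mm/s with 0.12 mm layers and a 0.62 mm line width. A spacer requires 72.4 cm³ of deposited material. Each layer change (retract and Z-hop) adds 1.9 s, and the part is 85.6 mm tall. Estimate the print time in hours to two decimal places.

Line area = 0.12 × 0.62 = 0.0744 mm².
Toolpath length = 72.4 cm³ / 0.0744 mm² = 72400 / 0.0744 = 973118.3 mm.
Print-move time: 973118.3 / 67.4 → 14438 s.
Layer count = ceil(85.6 / 0.12) = 714.
Non-print overhead: 714 × 1.9 → 1356.6 s.
Altogether 14438 + 1356.6 = 15794.6 s, i.e. 4.39 hours.

4.39 hours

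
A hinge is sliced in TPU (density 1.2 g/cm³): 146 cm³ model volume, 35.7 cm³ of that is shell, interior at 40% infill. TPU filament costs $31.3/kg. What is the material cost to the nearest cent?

$3.00

Volume inside the shell = 146 − 35.7, so 110.3 cm³.
Infill volume: 0.40 × 110.3 → 44.12 cm³.
Total extruded = 35.7 + 44.12 = 79.82 cm³.
Mass = 79.82 × 1.2, so 95.784 g.
Cost = 95.784 g / 1000 × $31.3/kg = $3.00.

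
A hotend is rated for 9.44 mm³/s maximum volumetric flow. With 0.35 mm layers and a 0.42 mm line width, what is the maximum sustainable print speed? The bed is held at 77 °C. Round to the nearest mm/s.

64 mm/s

A = 0.35 × 0.42, so 0.147 mm².
Max speed = 9.44 / 0.147 = 64.22 ≈ 64 mm/s.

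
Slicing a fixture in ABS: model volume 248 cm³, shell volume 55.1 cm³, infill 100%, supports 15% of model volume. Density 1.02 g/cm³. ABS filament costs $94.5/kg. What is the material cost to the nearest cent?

Volume inside the shell = 248 − 55.1, so 192.9 cm³.
Infill deposited = 1.00 × 192.9, so 192.9 cm³.
Support: 0.15 × 248 → 37.2 cm³.
Deposited volume = 55.1 + 192.9 + 37.2 = 285.2 cm³.
Mass: 285.2 × 1.02 → 290.904 g.
At $94.5/kg: 290.904/1000 × 94.5 = $27.49.

$27.49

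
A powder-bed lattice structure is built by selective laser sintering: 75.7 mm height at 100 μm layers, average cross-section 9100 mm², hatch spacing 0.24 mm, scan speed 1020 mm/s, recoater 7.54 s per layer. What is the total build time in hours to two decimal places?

Layers = ⌈75.7/0.1⌉ = 757.
Scan path per layer: 9100 / 0.24 → 37916.7 mm.
Per-layer scan time: 37916.7 / 1020 → 37.1732 s.
Layer cycle = 37.1732 + 7.54 = 44.7132 s.
Build time = 757 × 44.7132 = 33847.8924 s = 9.40 hours.

9.40 hours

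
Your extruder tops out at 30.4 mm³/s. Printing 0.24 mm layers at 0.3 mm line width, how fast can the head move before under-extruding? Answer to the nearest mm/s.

422 mm/s

A = 0.24 × 0.3, so 0.072 mm².
v_max = Q/A = 30.4/0.072 = 422.22 mm/s → 422 mm/s.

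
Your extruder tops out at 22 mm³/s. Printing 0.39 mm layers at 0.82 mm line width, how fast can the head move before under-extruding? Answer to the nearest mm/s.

Extrusion cross-section = 0.39 × 0.82, so 0.3198 mm².
v_max = Q/A = 22/0.3198 = 68.79 mm/s → 69 mm/s.

69 mm/s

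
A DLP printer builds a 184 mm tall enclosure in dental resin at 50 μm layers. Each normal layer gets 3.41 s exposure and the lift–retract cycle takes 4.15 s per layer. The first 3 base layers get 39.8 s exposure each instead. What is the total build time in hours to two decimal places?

7.76 hours

Layer count = ceil(184 / 0.05) = 3680.
Base layers = 3 × (39.8 + 4.15), so 131.85 s.
Regular layers: 3677 × (3.41 + 4.15) → 27798.12 s.
Total = 131.85 + 27798.12 = 27929.97 s = 7.76 hours.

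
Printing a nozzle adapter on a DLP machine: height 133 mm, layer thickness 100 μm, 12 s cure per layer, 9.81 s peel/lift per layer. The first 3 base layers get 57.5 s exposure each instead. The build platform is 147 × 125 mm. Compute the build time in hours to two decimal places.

8.10 hours

Layers = ⌈133/0.1⌉ = 1330.
Bottom layers = 3 × (57.5 + 9.81), so 201.93 s.
Remaining layers: 1327 × (12 + 9.81) → 28941.87 s.
Total = 201.93 + 28941.87 = 29143.8 s = 8.10 hours.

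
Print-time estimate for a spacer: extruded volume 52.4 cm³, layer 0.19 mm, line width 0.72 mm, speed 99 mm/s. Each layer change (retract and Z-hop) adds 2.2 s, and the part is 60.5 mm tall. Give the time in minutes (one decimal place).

Extrusion cross-section = 0.19 × 0.72 = 0.1368 mm².
Toolpath length = 52.4 cm³ / 0.1368 mm² = 52400 / 0.1368 = 383040.9 mm.
Print-move time: 383040.9 / 99 → 3869.1 s.
Layers = ⌈60.5/0.19⌉ = 319.
Non-print overhead = 319 × 2.2, so 701.8 s.
Altogether 3869.1 + 701.8 = 4570.9 s, i.e. 76.2 minutes.

76.2 minutes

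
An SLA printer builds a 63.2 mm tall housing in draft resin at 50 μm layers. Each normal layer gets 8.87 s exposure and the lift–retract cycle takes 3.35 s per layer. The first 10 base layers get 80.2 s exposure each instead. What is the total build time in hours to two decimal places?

4.49 hours

Number of layers: 63.2 / 0.05 → 1264 (rounded up).
Burn-in layers: 10 × (80.2 + 3.35) → 835.5 s.
Regular layers = 1254 × (8.87 + 3.35) = 15323.88 s.
Total = 835.5 + 15323.88 = 16159.38 s = 4.49 hours.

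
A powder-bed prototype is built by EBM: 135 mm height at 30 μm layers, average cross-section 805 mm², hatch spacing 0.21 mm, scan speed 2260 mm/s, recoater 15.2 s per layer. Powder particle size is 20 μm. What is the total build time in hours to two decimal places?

21.12 hours

Number of layers: 135 / 0.03 → 4500 (rounded up).
Per-layer scan distance = 805 / 0.21 = 3833.3 mm.
Scan time per layer = 3833.3 / 2260, so 1.6962 s.
Layer cycle = 1.6962 + 15.2 = 16.8962 s.
Total: 4500 × 16.8962 s = 76032.9 s → 21.12 hours.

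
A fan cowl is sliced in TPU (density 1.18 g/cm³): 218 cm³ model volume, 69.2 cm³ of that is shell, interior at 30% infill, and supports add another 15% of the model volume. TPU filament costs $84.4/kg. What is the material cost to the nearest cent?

$14.59

Volume inside the shell = 218 − 69.2 = 148.8 cm³.
Infill volume: 0.30 × 148.8 → 44.64 cm³.
Support: 0.15 × 218 → 32.7 cm³.
Total extruded = 69.2 + 44.64 + 32.7 = 146.54 cm³.
Mass: 146.54 × 1.18 → 172.9172 g.
Cost = 172.9172 g / 1000 × $84.4/kg = $14.59.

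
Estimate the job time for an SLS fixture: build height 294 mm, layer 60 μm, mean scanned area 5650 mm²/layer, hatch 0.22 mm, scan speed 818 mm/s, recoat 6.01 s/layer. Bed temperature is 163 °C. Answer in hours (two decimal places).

Layer count = ceil(294 / 0.06) = 4900.
Per-layer scan distance = 5650 / 0.22 = 25681.8 mm.
Scan time per layer = 25681.8 / 818 = 31.3958 s.
Time per layer = 31.3958 + 6.01 = 37.4058 s.
4900 layers × 37.4058 s/layer = 183288.42 s, i.e. 50.91 hours.

50.91 hours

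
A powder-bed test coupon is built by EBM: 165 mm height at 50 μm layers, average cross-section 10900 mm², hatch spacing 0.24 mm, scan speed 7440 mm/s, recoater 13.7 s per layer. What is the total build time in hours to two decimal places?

18.15 hours

Layers = ⌈165/0.05⌉ = 3300.
Hatch length per layer: 10900 / 0.24 → 45416.7 mm.
Per-layer scan time = 45416.7 / 7440 = 6.1044 s.
Time per layer = 6.1044 + 13.7, so 19.8044 s.
3300 layers × 19.8044 s/layer = 65354.52 s, i.e. 18.15 hours.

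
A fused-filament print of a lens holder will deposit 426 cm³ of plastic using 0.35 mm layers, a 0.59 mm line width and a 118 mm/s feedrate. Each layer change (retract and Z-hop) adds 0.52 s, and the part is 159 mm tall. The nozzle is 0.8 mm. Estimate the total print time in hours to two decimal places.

4.92 hours

Extrusion cross-section = 0.35 × 0.59, so 0.2065 mm².
Total extruded path = 426000/0.2065 = 2062954 mm.
Extrusion time: 2062954 / 118 → 17482.7 s.
Number of layers: 159 / 0.35 → 455 (rounded up).
Z-hop total: 455 × 0.52 → 236.6 s.
Altogether 17482.7 + 236.6 = 17719.3 s, i.e. 4.92 hours.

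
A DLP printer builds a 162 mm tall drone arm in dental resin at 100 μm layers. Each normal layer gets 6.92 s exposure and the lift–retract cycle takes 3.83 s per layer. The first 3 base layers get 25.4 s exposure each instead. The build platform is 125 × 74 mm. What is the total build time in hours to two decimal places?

Number of layers: 162 / 0.1 → 1620 (rounded up).
Burn-in layers = 3 × (25.4 + 3.83), so 87.69 s.
Regular layers = 1617 × (6.92 + 3.83), so 17382.75 s.
Total = 87.69 + 17382.75 = 17470.44 s = 4.85 hours.

4.85 hours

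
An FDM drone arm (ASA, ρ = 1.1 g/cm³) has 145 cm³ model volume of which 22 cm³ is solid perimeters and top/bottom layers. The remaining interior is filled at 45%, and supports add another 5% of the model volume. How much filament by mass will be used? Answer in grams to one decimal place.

93.1 g

Volume inside the shell: 145 − 22 → 123 cm³.
Deposited infill = 0.45 × 123, so 55.35 cm³.
Support = 0.05 × 145, so 7.25 cm³.
Deposited volume = 22 + 55.35 + 7.25 = 84.6 cm³.
Mass = 84.6 × 1.1, so 93.06 g.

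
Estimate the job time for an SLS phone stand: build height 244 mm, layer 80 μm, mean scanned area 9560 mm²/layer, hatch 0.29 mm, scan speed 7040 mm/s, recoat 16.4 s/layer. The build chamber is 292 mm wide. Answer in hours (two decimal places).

17.86 hours

Layer count = ceil(244 / 0.08) = 3050.
Per-layer scan distance = 9560 / 0.29, so 32965.5 mm.
Laser time per layer: 32965.5 / 7040 → 4.6826 s.
Per-layer time: 4.6826 + 16.4 → 21.0826 s.
Build time = 3050 × 21.0826 = 64301.93 s = 17.86 hours.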